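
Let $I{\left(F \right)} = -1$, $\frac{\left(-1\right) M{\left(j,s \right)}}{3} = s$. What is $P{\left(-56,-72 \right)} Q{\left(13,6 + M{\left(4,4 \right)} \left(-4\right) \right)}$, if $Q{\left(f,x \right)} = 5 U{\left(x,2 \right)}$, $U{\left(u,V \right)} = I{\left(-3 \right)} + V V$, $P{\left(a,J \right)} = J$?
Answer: $-1080$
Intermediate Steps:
$M{\left(j,s \right)} = - 3 s$
$U{\left(u,V \right)} = -1 + V^{2}$ ($U{\left(u,V \right)} = -1 + V V = -1 + V^{2}$)
$Q{\left(f,x \right)} = 15$ ($Q{\left(f,x \right)} = 5 \left(-1 + 2^{2}\right) = 5 \left(-1 + 4\right) = 5 \cdot 3 = 15$)
$P{\left(-56,-72 \right)} Q{\left(13,6 + M{\left(4,4 \right)} \left(-4\right) \right)} = \left(-72\right) 15 = -1080$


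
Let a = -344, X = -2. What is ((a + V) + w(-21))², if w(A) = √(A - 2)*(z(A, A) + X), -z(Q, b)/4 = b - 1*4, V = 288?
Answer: -217756 - 10976*I*√23 ≈ -2.1776e+5 - 52639.0*I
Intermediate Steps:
z(Q, b) = 16 - 4*b (z(Q, b) = -4*(b - 1*4) = -4*(b - 4) = -4*(-4 + b) = 16 - 4*b)
w(A) = √(-2 + A)*(14 - 4*A) (w(A) = √(A - 2)*((16 - 4*A) - 2) = √(-2 + A)*(14 - 4*A))
((a + V) + w(-21))² = ((-344 + 288) + √(-2 - 21)*(14 - 4*(-21)))² = (-56 + √(-23)*(14 + 84))² = (-56 + (I*√23)*98)² = (-56 + 98*I*√23)²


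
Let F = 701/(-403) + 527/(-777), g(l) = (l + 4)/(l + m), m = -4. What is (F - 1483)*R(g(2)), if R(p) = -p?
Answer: -465130331/104377 ≈ -4456.3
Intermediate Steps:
g(l) = (4 + l)/(-4 + l) (g(l) = (l + 4)/(l - 4) = (4 + l)/(-4 + l))
F = -757058/313131 (F = 701*(-1/403) + 527*(-1/777) = -701/403 - 527/777 = -757058/313131 ≈ -2.4177)
(F - 1483)*R(g(2)) = (-757058/313131 - 1483)*(-(4 + 2)/(-4 + 2)) = -(-465130331)*6/(-2)/313131 = -(-465130331)*(-1/2*6)/313131 = -(-465130331)*(-3)/313131 = -465130331/313131*3 = -465130331/104377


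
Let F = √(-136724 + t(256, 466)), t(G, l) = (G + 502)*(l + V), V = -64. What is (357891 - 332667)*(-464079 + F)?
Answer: -11705928696 + 50448*√41998 ≈ -1.1696e+10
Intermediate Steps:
t(G, l) = (-64 + l)*(502 + G) (t(G, l) = (G + 502)*(l - 64) = (502 + G)*(-64 + l) = (-64 + l)*(502 + G))
F = 2*√41998 (F = √(-136724 + (-32128 - 64*256 + 502*466 + 256*466)) = √(-136724 + (-32128 - 16384 + 233932 + 119296)) = √(-136724 + 304716) = √167992 = 2*√41998 ≈ 409.87)
(357891 - 332667)*(-464079 + F) = (357891 - 332667)*(-464079 + 2*√41998) = 25224*(-464079 + 2*√41998) = -11705928696 + 50448*√41998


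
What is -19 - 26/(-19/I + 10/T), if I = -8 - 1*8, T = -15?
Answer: -1723/25 ≈ -68.920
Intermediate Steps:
I = -16 (I = -8 - 8 = -16)
-19 - 26/(-19/I + 10/T) = -19 - 26/(-19/(-16) + 10/(-15)) = -19 - 26/(-19*(-1/16) + 10*(-1/15)) = -19 - 26/(19/16 - 2/3) = -19 - 26/25/48 = -19 - 26*48/25 = -19 - 2*624/25 = -19 - 1248/25 = -1723/25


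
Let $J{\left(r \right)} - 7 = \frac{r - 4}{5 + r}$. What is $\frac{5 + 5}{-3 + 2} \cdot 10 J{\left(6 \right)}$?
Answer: $- \frac{7900}{11} \approx -718.18$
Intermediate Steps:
$J{\left(r \right)} = 7 + \frac{-4 + r}{5 + r}$ ($J{\left(r \right)} = 7 + \frac{r - 4}{5 + r} = 7 + \frac{-4 + r}{5 + r}$)
$\frac{5 + 5}{-3 + 2} \cdot 10 J{\left(6 \right)} = \frac{5 + 5}{-3 + 2} \cdot 10 \frac{31 + 8 \cdot 6}{5 + 6} = \frac{10}{-1} \cdot 10 \frac{31 + 48}{11} = 10 \left(-1\right) 10 \cdot \frac{1}{11} \cdot 79 = \left(-10\right) 10 \cdot \frac{79}{11} = \left(-100\right) \frac{79}{11} = - \frac{7900}{11}$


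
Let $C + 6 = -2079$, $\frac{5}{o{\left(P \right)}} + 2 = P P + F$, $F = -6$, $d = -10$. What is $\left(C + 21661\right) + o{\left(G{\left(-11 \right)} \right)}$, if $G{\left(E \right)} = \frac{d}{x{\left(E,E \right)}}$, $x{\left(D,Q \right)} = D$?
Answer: $\frac{16991363}{868} \approx 19575.0$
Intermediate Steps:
$G{\left(E \right)} = - \frac{10}{E}$
$o{\left(P \right)} = \frac{5}{-8 + P^{2}}$ ($o{\left(P \right)} = \frac{5}{-2 + \left(P P - 6\right)} = \frac{5}{-2 + \left(P^{2} - 6\right)} = \frac{5}{-2 + \left(-6 + P^{2}\right)} = \frac{5}{-8 + P^{2}}$)
$C = -2085$ ($C = -6 - 2079 = -2085$)
$\left(C + 21661\right) + o{\left(G{\left(-11 \right)} \right)} = \left(-2085 + 21661\right) + \frac{5}{-8 + \left(- \frac{10}{-11}\right)^{2}} = 19576 + \frac{5}{-8 + \left(\left(-10\right) \left(- \frac{1}{11}\right)\right)^{2}} = 19576 + \frac{5}{-8 + \left(\frac{10}{11}\right)^{2}} = 19576 + \frac{5}{-8 + \frac{100}{121}} = 19576 + \frac{5}{- \frac{868}{121}} = 19576 + 5 \left(- \frac{121}{868}\right) = 19576 - \frac{605}{868} = \frac{16991363}{868}$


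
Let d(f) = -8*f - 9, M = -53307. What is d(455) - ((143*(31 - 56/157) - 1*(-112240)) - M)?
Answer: -27251745/157 ≈ -1.7358e+5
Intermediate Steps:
d(f) = -9 - 8*f
d(455) - ((143*(31 - 56/157) - 1*(-112240)) - M) = (-9 - 8*455) - ((143*(31 - 56/157) - 1*(-112240)) - 1*(-53307)) = (-9 - 3640) - ((143*(31 - 56*1/157) + 112240) + 53307) = -3649 - ((143*(31 - 56/157) + 112240) + 53307) = -3649 - ((143*(4811/157) + 112240) + 53307) = -3649 - ((687973/157 + 112240) + 53307) = -3649 - (18309653/157 + 53307) = -3649 - 1*26678852/157 = -3649 - 26678852/157 = -27251745/157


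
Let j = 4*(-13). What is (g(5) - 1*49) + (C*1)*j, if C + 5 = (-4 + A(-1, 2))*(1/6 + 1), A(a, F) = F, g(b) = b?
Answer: 1012/3 ≈ 337.33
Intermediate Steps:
j = -52
C = -22/3 (C = -5 + (-4 + 2)*(1/6 + 1) = -5 - 2*(1/6 + 1) = -5 - 2*7/6 = -5 - 7/3 = -22/3 ≈ -7.3333)
(g(5) - 1*49) + (C*1)*j = (5 - 1*49) - 22/3*1*(-52) = (5 - 49) - 22/3*(-52) = -44 + 1144/3 = 1012/3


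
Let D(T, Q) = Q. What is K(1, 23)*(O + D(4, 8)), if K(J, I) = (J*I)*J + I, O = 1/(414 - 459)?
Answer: 16514/45 ≈ 366.98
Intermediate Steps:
O = -1/45 (O = 1/(-45) = -1/45 ≈ -0.022222)
K(J, I) = I + I*J² (K(J, I) = (I*J)*J + I = I*J² + I = I + I*J²)
K(1, 23)*(O + D(4, 8)) = (23*(1 + 1²))*(-1/45 + 8) = (23*(1 + 1))*(359/45) = (23*2)*(359/45) = 46*(359/45) = 16514/45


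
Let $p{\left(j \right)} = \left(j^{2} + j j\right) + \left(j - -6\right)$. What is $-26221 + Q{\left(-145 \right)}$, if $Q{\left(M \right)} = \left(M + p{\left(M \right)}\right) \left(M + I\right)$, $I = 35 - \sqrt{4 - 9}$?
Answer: $-4620481 - 41766 i \sqrt{5} \approx -4.6205 \cdot 10^{6} - 93392.0 i$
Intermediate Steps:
$p{\left(j \right)} = 6 + j + 2 j^{2}$ ($p{\left(j \right)} = \left(j^{2} + j^{2}\right) + \left(j + 6\right) = 2 j^{2} + \left(6 + j\right) = 6 + j + 2 j^{2}$)
$I = 35 - i \sqrt{5}$ ($I = 35 - \sqrt{-5} = 35 - i \sqrt{5} \approx 35.0 - 2.2361 i$)
$Q{\left(M \right)} = \left(6 + 2 M + 2 M^{2}\right) \left(35 + M - i \sqrt{5}\right)$ ($Q{\left(M \right)} = \left(M + \left(6 + M + 2 M^{2}\right)\right) \left(M + \left(35 - i \sqrt{5}\right)\right) = \left(6 + 2 M + 2 M^{2}\right) \left(35 + M - i \sqrt{5}\right)$)
$-26221 + Q{\left(-145 \right)} = -26221 + \left(\left(-145\right)^{2} - 145 \left(35 - i \sqrt{5}\right) - 145 \left(6 - 145 + 2 \left(-145\right)^{2}\right) + \left(35 - i \sqrt{5}\right) \left(6 - 145 + 2 \left(-145\right)^{2}\right)\right) = -26221 + \left(21025 - \left(5075 - 145 i \sqrt{5}\right) - 145 \left(6 - 145 + 2 \cdot 21025\right) + \left(35 - i \sqrt{5}\right) \left(6 - 145 + 2 \cdot 21025\right)\right) = -26221 + \left(21025 - \left(5075 - 145 i \sqrt{5}\right) - 145 \left(6 - 145 + 42050\right) + \left(35 - i \sqrt{5}\right) \left(6 - 145 + 42050\right)\right) = -26221 + \left(21025 - \left(5075 - 145 i \sqrt{5}\right) - 6077095 + \left(35 - i \sqrt{5}\right) 41911\right) = -26221 + \left(21025 - \left(5075 - 145 i \sqrt{5}\right) - 6077095 + \left(1466885 - 41911 i \sqrt{5}\right)\right) = -26221 - \left(4594260 + 41766 i \sqrt{5}\right) = -4620481 - 41766 i \sqrt{5}$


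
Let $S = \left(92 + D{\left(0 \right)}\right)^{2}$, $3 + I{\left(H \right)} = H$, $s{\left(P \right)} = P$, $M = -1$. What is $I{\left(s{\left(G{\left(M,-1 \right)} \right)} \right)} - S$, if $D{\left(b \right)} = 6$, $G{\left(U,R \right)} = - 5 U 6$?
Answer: $-9577$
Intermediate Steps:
$G{\left(U,R \right)} = - 30 U$
$I{\left(H \right)} = -3 + H$
$S = 9604$ ($S = \left(92 + 6\right)^{2} = 98^{2} = 9604$)
$I{\left(s{\left(G{\left(M,-1 \right)} \right)} \right)} - S = \left(-3 - -30\right) - 9604 = \left(-3 + 30\right) - 9604 = 27 - 9604 = -9577$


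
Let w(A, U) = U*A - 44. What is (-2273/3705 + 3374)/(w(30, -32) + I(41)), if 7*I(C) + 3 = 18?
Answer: -87488779/25983165 ≈ -3.3671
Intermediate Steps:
w(A, U) = -44 + A*U (w(A, U) = A*U - 44 = -44 + A*U)
I(C) = 15/7 (I(C) = -3/7 + (1/7)*18 = -3/7 + 18/7 = 15/7)
(-2273/3705 + 3374)/(w(30, -32) + I(41)) = (-2273/3705 + 3374)/((-44 + 30*(-32)) + 15/7) = (-2273*1/3705 + 3374)/((-44 - 960) + 15/7) = (-2273/3705 + 3374)/(-1004 + 15/7) = 12498397/(3705*(-7013/7)) = (12498397/3705)*(-7/7013) = -87488779/25983165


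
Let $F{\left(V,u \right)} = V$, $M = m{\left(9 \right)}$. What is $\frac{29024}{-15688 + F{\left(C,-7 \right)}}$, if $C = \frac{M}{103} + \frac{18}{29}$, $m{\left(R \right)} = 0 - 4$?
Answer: $- \frac{43347344}{23429159} \approx -1.8501$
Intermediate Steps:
$m{\left(R \right)} = -4$
$M = -4$
$C = \frac{1738}{2987}$ ($C = - \frac{4}{103} + \frac{18}{29} = \frac{1738}{2987} \approx 0.58185$)
$\frac{29024}{-15688 + F{\left(C,-7 \right)}} = \frac{29024}{-15688 + \frac{1738}{2987}} = \frac{29024}{- \frac{46858318}{2987}} = 29024 \left(- \frac{2987}{46858318}\right) = - \frac{43347344}{23429159}$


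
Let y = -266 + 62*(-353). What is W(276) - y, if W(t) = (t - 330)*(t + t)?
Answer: -7656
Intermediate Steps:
y = -22152 (y = -266 - 21886 = -22152)
W(t) = 2*t*(-330 + t) (W(t) = (-330 + t)*(2*t) = 2*t*(-330 + t))
W(276) - y = 2*276*(-330 + 276) - 1*(-22152) = 2*276*(-54) + 22152 = -29808 + 22152 = -7656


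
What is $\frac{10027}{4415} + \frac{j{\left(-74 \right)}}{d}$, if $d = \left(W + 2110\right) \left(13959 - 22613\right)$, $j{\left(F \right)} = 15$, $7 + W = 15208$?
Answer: $\frac{1502138727413}{661408474510} \approx 2.2711$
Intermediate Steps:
$W = 15201$ ($W = -7 + 15208 = 15201$)
$d = -149809394$ ($d = \left(15201 + 2110\right) \left(13959 - 22613\right) = 17311 \left(-8654\right) = -149809394$)
$\frac{10027}{4415} + \frac{j{\left(-74 \right)}}{d} = \frac{10027}{4415} + \frac{15}{-149809394} = 10027 \cdot \frac{1}{4415} + 15 \left(- \frac{1}{149809394}\right) = \frac{10027}{4415} - \frac{15}{149809394} = \frac{1502138727413}{661408474510}$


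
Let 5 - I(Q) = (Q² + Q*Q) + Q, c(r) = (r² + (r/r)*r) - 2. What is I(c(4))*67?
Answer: -44287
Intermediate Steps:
c(r) = -2 + r + r² (c(r) = (r² + 1*r) - 2 = (r² + r) - 2 = (r + r²) - 2 = -2 + r + r²)
I(Q) = 5 - Q - 2*Q² (I(Q) = 5 - ((Q² + Q*Q) + Q) = 5 - ((Q² + Q²) + Q) = 5 - (2*Q² + Q) = 5 - (Q + 2*Q²) = 5 + (-Q - 2*Q²) = 5 - Q - 2*Q²)
I(c(4))*67 = (5 - (-2 + 4 + 4²) - 2*(-2 + 4 + 4²)²)*67 = (5 - (-2 + 4 + 16) - 2*(-2 + 4 + 16)²)*67 = (5 - 1*18 - 2*18²)*67 = (5 - 18 - 2*324)*67 = (5 - 18 - 648)*67 = -661*67 = -44287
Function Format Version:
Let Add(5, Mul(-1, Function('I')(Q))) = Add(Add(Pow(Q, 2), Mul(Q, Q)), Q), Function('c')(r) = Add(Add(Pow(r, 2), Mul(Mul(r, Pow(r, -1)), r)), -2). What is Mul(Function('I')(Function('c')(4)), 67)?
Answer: -44287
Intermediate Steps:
Function('c')(r) = Add(-2, r, Pow(r, 2)) (Function('c')(r) = Add(Add(Pow(r, 2), Mul(1, r)), -2) = Add(Add(Pow(r, 2), r), -2) = Add(Add(r, Pow(r, 2)), -2) = Add(-2, r, Pow(r, 2)))
Function('I')(Q) = Add(5, Mul(-1, Q), Mul(-2, Pow(Q, 2))) (Function('I')(Q) = Add(5, Mul(-1, Add(Add(Pow(Q, 2), Mul(Q, Q)), Q))) = Add(5, Mul(-1, Add(Add(Pow(Q, 2), Pow(Q, 2)), Q))) = Add(5, Mul(-1, Add(Mul(2, Pow(Q, 2)), Q))) = Add(5, Mul(-1, Add(Q, Mul(2, Pow(Q, 2))))) = Add(5, Add(Mul(-1, Q), Mul(-2, Pow(Q, 2)))) = Add(5, Mul(-1, Q), Mul(-2, Pow(Q, 2))))
Mul(Function('I')(Function('c')(4)), 67) = Mul(Add(5, Mul(-1, Add(-2, 4, Pow(4, 2))), Mul(-2, Pow(Add(-2, 4, Pow(4, 2)), 2))), 67) = Mul(Add(5, Mul(-1, Add(-2, 4, 16)), Mul(-2, Pow(Add(-2, 4, 16), 2))), 67) = Mul(Add(5, Mul(-1, 18), Mul(-2, Pow(18, 2))), 67) = Mul(Add(5, -18, Mul(-2, 324)), 67) = Mul(Add(5, -18, -648), 67) = Mul(-661, 67) = -44287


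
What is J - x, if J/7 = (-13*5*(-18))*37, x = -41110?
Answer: 344140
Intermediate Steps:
J = 303030 (J = 7*((-13*5*(-18))*37) = 7*(-65*(-18)*37) = 7*(1170*37) = 7*43290 = 303030)
J - x = 303030 - 1*(-41110) = 303030 + 41110 = 344140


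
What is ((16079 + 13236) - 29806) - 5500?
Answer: -5991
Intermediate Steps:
((16079 + 13236) - 29806) - 5500 = (29315 - 29806) - 5500 = -491 - 5500 = -5991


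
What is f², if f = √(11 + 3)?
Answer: 14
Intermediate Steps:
f = √14 ≈ 3.7417
f² = (√14)² = 14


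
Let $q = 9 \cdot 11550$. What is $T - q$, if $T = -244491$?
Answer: $-348441$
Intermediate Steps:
$q = 103950$
$T - q = -244491 - 103950 = -348441$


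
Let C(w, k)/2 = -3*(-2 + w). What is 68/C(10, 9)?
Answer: -17/12 ≈ -1.4167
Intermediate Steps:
C(w, k) = 12 - 6*w (C(w, k) = 2*(-3*(-2 + w)) = 2*(6 - 3*w) = 12 - 6*w)
68/C(10, 9) = 68/(12 - 6*10) = 68/(12 - 60) = 68/(-48) = 68*(-1/48) = -17/12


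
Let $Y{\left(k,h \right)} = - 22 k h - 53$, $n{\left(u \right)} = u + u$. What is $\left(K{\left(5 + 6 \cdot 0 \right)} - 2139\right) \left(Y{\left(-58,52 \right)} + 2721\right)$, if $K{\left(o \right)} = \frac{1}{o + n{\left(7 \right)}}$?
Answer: $- \frac{2804972800}{19} \approx -1.4763 \cdot 10^{8}$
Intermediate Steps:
$n{\left(u \right)} = 2 u$
$Y{\left(k,h \right)} = -53 - 22 h k$ ($Y{\left(k,h \right)} = - 22 h k - 53 = -53 - 22 h k$)
$K{\left(o \right)} = \frac{1}{14 + o}$ ($K{\left(o \right)} = \frac{1}{o + 2 \cdot 7} = \frac{1}{o + 14} = \frac{1}{14 + o}$)
$\left(K{\left(5 + 6 \cdot 0 \right)} - 2139\right) \left(Y{\left(-58,52 \right)} + 2721\right) = \left(\frac{1}{14 + \left(5 + 6 \cdot 0\right)} - 2139\right) \left(\left(-53 - 1144 \left(-58\right)\right) + 2721\right) = \left(\frac{1}{14 + \left(5 + 0\right)} - 2139\right) \left(\left(-53 + 66352\right) + 2721\right) = \left(\frac{1}{14 + 5} - 2139\right) \left(66299 + 2721\right) = \left(\frac{1}{19} - 2139\right) 69020 = \left(- \frac{40640}{19}\right) 69020 = - \frac{2804972800}{19}$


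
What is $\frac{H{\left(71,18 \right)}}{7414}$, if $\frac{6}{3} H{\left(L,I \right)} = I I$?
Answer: $\frac{81}{3707} \approx 0.021851$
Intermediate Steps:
$H{\left(L,I \right)} = \frac{I^{2}}{2}$ ($H{\left(L,I \right)} = \frac{I I}{2} = \frac{I^{2}}{2}$)
$\frac{H{\left(71,18 \right)}}{7414} = \frac{\frac{1}{2} \cdot 18^{2}}{7414} = \frac{1}{2} \cdot 324 \cdot \frac{1}{7414} = 162 \cdot \frac{1}{7414} = \frac{81}{3707}$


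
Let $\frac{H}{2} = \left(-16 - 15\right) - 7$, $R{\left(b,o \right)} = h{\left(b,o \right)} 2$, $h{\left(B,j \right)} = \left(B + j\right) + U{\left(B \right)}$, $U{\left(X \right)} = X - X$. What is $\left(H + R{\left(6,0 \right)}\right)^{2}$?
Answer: $4096$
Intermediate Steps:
$U{\left(X \right)} = 0$
$h{\left(B,j \right)} = B + j$ ($h{\left(B,j \right)} = \left(B + j\right) + 0 = B + j$)
$R{\left(b,o \right)} = 2 b + 2 o$ ($R{\left(b,o \right)} = \left(b + o\right) 2 = 2 b + 2 o$)
$H = -76$ ($H = 2 \left(\left(-16 - 15\right) - 7\right) = 2 \left(-31 - 7\right) = 2 \left(-38\right) = -76$)
$\left(H + R{\left(6,0 \right)}\right)^{2} = \left(-76 + \left(2 \cdot 6 + 2 \cdot 0\right)\right)^{2} = \left(-76 + \left(12 + 0\right)\right)^{2} = \left(-76 + 12\right)^{2} = \left(-64\right)^{2} = 4096$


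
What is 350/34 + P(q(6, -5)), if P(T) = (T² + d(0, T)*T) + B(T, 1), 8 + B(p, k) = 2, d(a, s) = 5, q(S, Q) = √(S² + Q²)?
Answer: 1110/17 + 5*√61 ≈ 104.35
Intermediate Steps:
q(S, Q) = √(Q² + S²)
B(p, k) = -6 (B(p, k) = -8 + 2 = -6)
P(T) = -6 + T² + 5*T (P(T) = (T² + 5*T) - 6 = -6 + T² + 5*T)
350/34 + P(q(6, -5)) = 350/34 + (-6 + (√((-5)² + 6²))² + 5*√((-5)² + 6²)) = 350*(1/34) + (-6 + (√(25 + 36))² + 5*√(25 + 36)) = 175/17 + (-6 + (√61)² + 5*√61) = 175/17 + (-6 + 61 + 5*√61) = 175/17 + (55 + 5*√61) = 1110/17 + 5*√61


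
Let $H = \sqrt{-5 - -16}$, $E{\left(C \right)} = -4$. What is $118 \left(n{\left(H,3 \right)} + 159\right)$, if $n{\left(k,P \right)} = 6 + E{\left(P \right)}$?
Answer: $18998$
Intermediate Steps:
$H = \sqrt{11}$ ($H = \sqrt{-5 + 16} = \sqrt{11} \approx 3.3166$)
$n{\left(k,P \right)} = 2$ ($n{\left(k,P \right)} = 6 - 4 = 2$)
$118 \left(n{\left(H,3 \right)} + 159\right) = 118 \left(2 + 159\right) = 118 \cdot 161 = 18998$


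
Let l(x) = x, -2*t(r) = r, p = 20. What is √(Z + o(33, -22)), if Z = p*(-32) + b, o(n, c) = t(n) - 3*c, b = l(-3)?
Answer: I*√2374/2 ≈ 24.362*I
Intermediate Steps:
t(r) = -r/2
b = -3
o(n, c) = -3*c - n/2 (o(n, c) = -n/2 - 3*c = -3*c - n/2)
Z = -643 (Z = 20*(-32) - 3 = -640 - 3 = -643)
√(Z + o(33, -22)) = √(-643 + (-3*(-22) - ½*33)) = √(-643 + (66 - 33/2)) = √(-643 + 99/2) = √(-1187/2) = I*√2374/2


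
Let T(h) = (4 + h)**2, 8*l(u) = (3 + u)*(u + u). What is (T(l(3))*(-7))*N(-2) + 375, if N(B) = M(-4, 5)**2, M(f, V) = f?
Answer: -7717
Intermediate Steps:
l(u) = u*(3 + u)/4 (l(u) = ((3 + u)*(u + u))/8 = ((3 + u)*(2*u))/8 = (2*u*(3 + u))/8 = u*(3 + u)/4)
N(B) = 16 (N(B) = (-4)**2 = 16)
(T(l(3))*(-7))*N(-2) + 375 = ((4 + (1/4)*3*(3 + 3))**2*(-7))*16 + 375 = ((4 + (1/4)*3*6)**2*(-7))*16 + 375 = ((4 + 9/2)**2*(-7))*16 + 375 = ((17/2)**2*(-7))*16 + 375 = ((289/4)*(-7))*16 + 375 = -2023/4*16 + 375 = -8092 + 375 = -7717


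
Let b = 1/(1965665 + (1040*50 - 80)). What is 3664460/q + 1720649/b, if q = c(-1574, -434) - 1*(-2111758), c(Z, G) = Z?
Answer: 1831405277239886205/527546 ≈ 3.4716e+12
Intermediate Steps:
b = 1/2017585 (b = 1/(1965665 + (52000 - 80)) = 1/(1965665 + 51920) = 1/2017585 ≈ 4.9564e-7)
q = 2110184 (q = -1574 - 1*(-2111758) = -1574 + 2111758 = 2110184)
3664460/q + 1720649/b = 3664460/2110184 + 1720649/(1/2017585) = 3664460*(1/2110184) + 1720649*2017585 = 916115/527546 + 3471555612665 = 1831405277239886205/527546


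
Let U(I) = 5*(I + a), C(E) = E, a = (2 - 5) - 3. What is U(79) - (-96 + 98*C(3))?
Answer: 167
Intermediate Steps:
a = -6 (a = -3 - 3 = -6)
U(I) = -30 + 5*I (U(I) = 5*(I - 6) = 5*(-6 + I) = -30 + 5*I)
U(79) - (-96 + 98*C(3)) = (-30 + 5*79) - (-96 + 98*3) = (-30 + 395) - (-96 + 294) = 365 - 1*198 = 365 - 198 = 167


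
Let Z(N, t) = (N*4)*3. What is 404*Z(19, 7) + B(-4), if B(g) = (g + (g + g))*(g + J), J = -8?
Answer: 92256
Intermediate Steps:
Z(N, t) = 12*N (Z(N, t) = (4*N)*3 = 12*N)
B(g) = 3*g*(-8 + g) (B(g) = (g + (g + g))*(g - 8) = (g + 2*g)*(-8 + g) = (3*g)*(-8 + g) = 3*g*(-8 + g))
404*Z(19, 7) + B(-4) = 404*(12*19) + 3*(-4)*(-8 - 4) = 404*228 + 3*(-4)*(-12) = 92112 + 144 = 92256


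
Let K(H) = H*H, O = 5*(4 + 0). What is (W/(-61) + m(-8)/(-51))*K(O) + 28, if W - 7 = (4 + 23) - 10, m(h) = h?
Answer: -207292/3111 ≈ -66.632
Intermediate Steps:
W = 24 (W = 7 + ((4 + 23) - 10) = 7 + (27 - 10) = 7 + 17 = 24)
O = 20 (O = 5*4 = 20)
K(H) = H²
(W/(-61) + m(-8)/(-51))*K(O) + 28 = (24/(-61) - 8/(-51))*20² + 28 = (24*(-1/61) - 8*(-1/51))*400 + 28 = (-24/61 + 8/51)*400 + 28 = -736/3111*400 + 28 = -294400/3111 + 28 = -207292/3111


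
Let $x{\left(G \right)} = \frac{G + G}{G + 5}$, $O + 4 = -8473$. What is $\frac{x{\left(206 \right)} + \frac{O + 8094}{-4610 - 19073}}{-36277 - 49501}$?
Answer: $- \frac{9838209}{428642358914} \approx -2.2952 \cdot 10^{-5}$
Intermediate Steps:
$O = -8477$ ($O = -4 - 8473 = -8477$)
$x{\left(G \right)} = \frac{2 G}{5 + G}$
$\frac{x{\left(206 \right)} + \frac{O + 8094}{-4610 - 19073}}{-36277 - 49501} = \frac{2 \cdot 206 \frac{1}{5 + 206} + \frac{-8477 + 8094}{-4610 - 19073}}{-36277 - 49501} = \frac{2 \cdot 206 \cdot \frac{1}{211} - \frac{383}{-23683}}{-85778} = \left(2 \cdot 206 \cdot \frac{1}{211} - - \frac{383}{23683}\right) \left(- \frac{1}{85778}\right) = \left(\frac{412}{211} + \frac{383}{23683}\right) \left(- \frac{1}{85778}\right) = \frac{9838209}{4997113} \left(- \frac{1}{85778}\right) = - \frac{9838209}{428642358914}$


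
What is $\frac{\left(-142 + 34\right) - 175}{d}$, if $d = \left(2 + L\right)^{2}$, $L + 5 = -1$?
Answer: $- \frac{283}{16} \approx -17.688$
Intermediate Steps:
$L = -6$ ($L = -5 - 1 = -6$)
$d = 16$ ($d = \left(2 - 6\right)^{2} = \left(-4\right)^{2} = 16$)
$\frac{\left(-142 + 34\right) - 175}{d} = \frac{\left(-142 + 34\right) - 175}{16} = \left(-108 - 175\right) \frac{1}{16} = \left(-283\right) \frac{1}{16} = - \frac{283}{16}$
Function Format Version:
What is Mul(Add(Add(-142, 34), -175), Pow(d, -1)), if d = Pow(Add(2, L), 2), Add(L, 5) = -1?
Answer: Rational(-283, 16) ≈ -17.688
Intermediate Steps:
L = -6 (L = Add(-5, -1) = -6)
d = 16 (d = Pow(Add(2, -6), 2) = Pow(-4, 2) = 16)
Mul(Add(Add(-142, 34), -175), Pow(d, -1)) = Mul(Add(Add(-142, 34), -175), Pow(16, -1)) = Mul(Add(-108, -175), Rational(1, 16)) = Mul(-283, Rational(1, 16)) = Rational(-283, 16)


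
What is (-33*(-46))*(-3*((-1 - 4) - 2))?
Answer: 31878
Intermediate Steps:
(-33*(-46))*(-3*((-1 - 4) - 2)) = 1518*(-3*(-5 - 2)) = 1518*(-3*(-7)) = 1518*21 = 31878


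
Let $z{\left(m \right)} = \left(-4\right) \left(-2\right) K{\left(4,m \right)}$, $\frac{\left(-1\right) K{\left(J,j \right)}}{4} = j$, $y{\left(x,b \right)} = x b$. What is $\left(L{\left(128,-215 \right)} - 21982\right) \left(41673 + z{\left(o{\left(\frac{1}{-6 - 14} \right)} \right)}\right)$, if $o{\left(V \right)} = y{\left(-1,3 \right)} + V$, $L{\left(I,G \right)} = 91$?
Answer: $- \frac{4572001023}{5} \approx -9.144 \cdot 10^{8}$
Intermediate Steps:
$y{\left(x,b \right)} = b x$
$K{\left(J,j \right)} = - 4 j$
$o{\left(V \right)} = -3 + V$ ($o{\left(V \right)} = 3 \left(-1\right) + V = -3 + V$)
$z{\left(m \right)} = - 32 m$ ($z{\left(m \right)} = \left(-4\right) \left(-2\right) \left(- 4 m\right) = 8 \left(- 4 m\right) = - 32 m$)
$\left(L{\left(128,-215 \right)} - 21982\right) \left(41673 + z{\left(o{\left(\frac{1}{-6 - 14} \right)} \right)}\right) = \left(91 - 21982\right) \left(41673 - 32 \left(-3 + \frac{1}{-6 - 14}\right)\right) = - 21891 \left(41673 - 32 \left(-3 + \frac{1}{-20}\right)\right) = - 21891 \left(41673 - 32 \left(-3 - \frac{1}{20}\right)\right) = - 21891 \left(41673 - - \frac{488}{5}\right) = - 21891 \left(41673 + \frac{488}{5}\right) = \left(-21891\right) \frac{208853}{5} = - \frac{4572001023}{5}$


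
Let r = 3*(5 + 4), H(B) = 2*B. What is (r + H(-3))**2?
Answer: 441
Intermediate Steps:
r = 27 (r = 3*9 = 27)
(r + H(-3))**2 = (27 + 2*(-3))**2 = (27 - 6)**2 = 21**2 = 441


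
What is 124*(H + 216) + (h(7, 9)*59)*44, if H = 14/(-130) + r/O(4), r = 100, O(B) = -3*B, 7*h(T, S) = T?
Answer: 5524996/195 ≈ 28333.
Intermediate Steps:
h(T, S) = T/7
H = -1646/195 (H = 14/(-130) + 100/((-3*4)) = 14*(-1/130) + 100/(-12) = -7/65 + 100*(-1/12) = -7/65 - 25/3 = -1646/195 ≈ -8.4410)
124*(H + 216) + (h(7, 9)*59)*44 = 124*(-1646/195 + 216) + (((⅐)*7)*59)*44 = 124*(40474/195) + (1*59)*44 = 5018776/195 + 59*44 = 5018776/195 + 2596 = 5524996/195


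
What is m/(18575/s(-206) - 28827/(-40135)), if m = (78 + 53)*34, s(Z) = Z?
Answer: -36824825740/739569263 ≈ -49.792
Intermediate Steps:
m = 4454 (m = 131*34 = 4454)
m/(18575/s(-206) - 28827/(-40135)) = 4454/(18575/(-206) - 28827/(-40135)) = 4454/(18575*(-1/206) - 28827*(-1/40135)) = 4454/(-18575/206 + 28827/40135) = 4454/(-739569263/8267810) = 4454*(-8267810/739569263) = -36824825740/739569263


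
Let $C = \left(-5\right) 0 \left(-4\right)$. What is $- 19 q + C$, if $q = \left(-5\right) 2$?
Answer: $190$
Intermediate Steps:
$q = -10$
$C = 0$ ($C = 0 \left(-4\right) = 0$)
$- 19 q + C = \left(-19\right) \left(-10\right) + 0 = 190 + 0 = 190$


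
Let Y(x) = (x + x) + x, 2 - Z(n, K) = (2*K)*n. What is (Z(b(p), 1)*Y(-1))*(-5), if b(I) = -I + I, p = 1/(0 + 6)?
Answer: 30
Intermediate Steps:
p = ⅙ (p = 1/6 = ⅙ ≈ 0.16667)
b(I) = 0
Z(n, K) = 2 - 2*K*n
Y(x) = 3*x (Y(x) = 2*x + x = 3*x)
(Z(b(p), 1)*Y(-1))*(-5) = ((2 - 2*1*0)*(3*(-1)))*(-5) = ((2 + 0)*(-3))*(-5) = (2*(-3))*(-5) = -6*(-5) = 30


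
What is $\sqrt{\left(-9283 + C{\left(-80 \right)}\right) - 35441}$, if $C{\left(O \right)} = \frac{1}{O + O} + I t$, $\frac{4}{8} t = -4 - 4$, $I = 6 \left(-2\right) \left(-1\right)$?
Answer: $\frac{i \sqrt{71865610}}{40} \approx 211.93 i$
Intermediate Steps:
$I = 12$ ($I = \left(-12\right) \left(-1\right) = 12$)
$t = -16$ ($t = 2 \left(-4 - 4\right) = 2 \left(-8\right) = -16$)
$C{\left(O \right)} = -192 + \frac{1}{2 O}$ ($C{\left(O \right)} = \frac{1}{O + O} + 12 \left(-16\right) = \frac{1}{2 O} - 192 = -192 + \frac{1}{2 O}$)
$\sqrt{\left(-9283 + C{\left(-80 \right)}\right) - 35441} = \sqrt{\left(-9283 - \left(192 - \frac{1}{2 \left(-80\right)}\right)\right) - 35441} = \sqrt{\left(-9283 + \left(-192 + \frac{1}{2} \left(- \frac{1}{80}\right)\right)\right) - 35441} = \sqrt{\left(-9283 - \frac{30721}{160}\right) - 35441} = \sqrt{- \frac{1516001}{160} - 35441} = \sqrt{- \frac{7186561}{160}} = \frac{i \sqrt{71865610}}{40}$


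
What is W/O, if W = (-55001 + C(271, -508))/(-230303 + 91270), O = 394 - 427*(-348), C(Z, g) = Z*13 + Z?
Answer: 51207/20714526670 ≈ 2.4720e-6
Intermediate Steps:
C(Z, g) = 14*Z (C(Z, g) = 13*Z + Z = 14*Z)
O = 148990 (O = 394 + 148596 = 148990)
W = 51207/139033 (W = (-55001 + 14*271)/(-230303 + 91270) = (-55001 + 3794)/(-139033) = -51207*(-1/139033) = 51207/139033 ≈ 0.36831)
W/O = (51207/139033)/148990 = (51207/139033)*(1/148990) = 51207/20714526670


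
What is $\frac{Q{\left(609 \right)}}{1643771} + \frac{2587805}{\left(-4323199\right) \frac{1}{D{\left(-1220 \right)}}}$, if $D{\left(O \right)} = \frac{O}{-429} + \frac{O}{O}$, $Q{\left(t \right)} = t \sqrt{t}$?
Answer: $- \frac{387935495}{168604761} + \frac{609 \sqrt{609}}{1643771} \approx -2.2917$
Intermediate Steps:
$Q{\left(t \right)} = t^{\frac{3}{2}}$
$D{\left(O \right)} = 1 - \frac{O}{429}$ ($D{\left(O \right)} = O \left(- \frac{1}{429}\right) + 1 = - \frac{O}{429} + 1 = 1 - \frac{O}{429}$)
$\frac{Q{\left(609 \right)}}{1643771} + \frac{2587805}{\left(-4323199\right) \frac{1}{D{\left(-1220 \right)}}} = \frac{609^{\frac{3}{2}}}{1643771} + \frac{2587805}{\left(-4323199\right) \frac{1}{1 - - \frac{1220}{429}}} = 609 \sqrt{609} \cdot \frac{1}{1643771} + \frac{2587805}{\left(-4323199\right) \frac{1}{1 + \frac{1220}{429}}} = \frac{609 \sqrt{609}}{1643771} + \frac{2587805}{\left(-4323199\right) \frac{1}{\frac{1649}{429}}} = \frac{609 \sqrt{609}}{1643771} + \frac{2587805}{\left(-4323199\right) \frac{429}{1649}} = \frac{609 \sqrt{609}}{1643771} + \frac{2587805}{- \frac{1854652371}{1649}} = \frac{609 \sqrt{609}}{1643771} + 2587805 \left(- \frac{1649}{1854652371}\right) = \frac{609 \sqrt{609}}{1643771} - \frac{387935495}{168604761} = - \frac{387935495}{168604761} + \frac{609 \sqrt{609}}{1643771}$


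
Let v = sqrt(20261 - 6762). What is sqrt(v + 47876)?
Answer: sqrt(47876 + sqrt(13499)) ≈ 219.07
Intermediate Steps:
v = sqrt(13499) ≈ 116.19
sqrt(v + 47876) = sqrt(sqrt(13499) + 47876) = sqrt(47876 + sqrt(13499))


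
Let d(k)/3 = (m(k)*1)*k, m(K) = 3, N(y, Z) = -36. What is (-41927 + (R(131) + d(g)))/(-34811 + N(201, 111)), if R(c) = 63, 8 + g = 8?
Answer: 41864/34847 ≈ 1.2014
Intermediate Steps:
g = 0 (g = -8 + 8 = 0)
d(k) = 9*k (d(k) = 3*((3*1)*k) = 3*(3*k) = 9*k)
(-41927 + (R(131) + d(g)))/(-34811 + N(201, 111)) = (-41927 + (63 + 9*0))/(-34811 - 36) = (-41927 + (63 + 0))/(-34847) = (-41927 + 63)*(-1/34847) = -41864*(-1/34847) = 41864/34847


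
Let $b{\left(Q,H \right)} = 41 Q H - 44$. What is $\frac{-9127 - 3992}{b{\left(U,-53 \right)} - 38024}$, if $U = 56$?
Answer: $\frac{4373}{53252} \approx 0.082119$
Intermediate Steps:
$b{\left(Q,H \right)} = -44 + 41 H Q$ ($b{\left(Q,H \right)} = 41 H Q - 44 = -44 + 41 H Q$)
$\frac{-9127 - 3992}{b{\left(U,-53 \right)} - 38024} = \frac{-9127 - 3992}{\left(-44 + 41 \left(-53\right) 56\right) - 38024} = - \frac{13119}{\left(-44 - 121688\right) - 38024} = - \frac{13119}{-121732 - 38024} = - \frac{13119}{-159756} = \left(-13119\right) \left(- \frac{1}{159756}\right) = \frac{4373}{53252}$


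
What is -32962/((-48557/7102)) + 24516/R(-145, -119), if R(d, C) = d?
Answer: 32753514568/7040765 ≈ 4652.0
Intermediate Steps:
-32962/((-48557/7102)) + 24516/R(-145, -119) = -32962/((-48557/7102)) + 24516/(-145) = -32962/((-48557*1/7102)) + 24516*(-1/145) = -32962/(-48557/7102) - 24516/145 = -32962*(-7102/48557) - 24516/145 = 234096124/48557 - 24516/145 = 32753514568/7040765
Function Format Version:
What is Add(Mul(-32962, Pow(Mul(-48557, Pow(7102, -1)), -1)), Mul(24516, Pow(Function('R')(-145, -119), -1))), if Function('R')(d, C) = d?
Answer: Rational(32753514568, 7040765) ≈ 4652.0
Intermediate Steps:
Add(Mul(-32962, Pow(Mul(-48557, Pow(7102, -1)), -1)), Mul(24516, Pow(Function('R')(-145, -119), -1))) = Add(Mul(-32962, Pow(Mul(-48557, Pow(7102, -1)), -1)), Mul(24516, Pow(-145, -1))) = Add(Mul(-32962, Pow(Mul(-48557, Rational(1, 7102)), -1)), Mul(24516, Rational(-1, 145))) = Add(Mul(-32962, Pow(Rational(-48557, 7102), -1)), Rational(-24516, 145)) = Add(Mul(-32962, Rational(-7102, 48557)), Rational(-24516, 145)) = Add(Rational(234096124, 48557), Rational(-24516, 145)) = Rational(32753514568, 7040765)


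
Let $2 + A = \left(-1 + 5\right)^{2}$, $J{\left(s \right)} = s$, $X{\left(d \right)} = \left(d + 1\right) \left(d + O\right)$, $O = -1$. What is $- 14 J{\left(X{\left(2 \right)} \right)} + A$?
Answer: $-28$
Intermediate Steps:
$X{\left(d \right)} = \left(1 + d\right) \left(-1 + d\right)$ ($X{\left(d \right)} = \left(d + 1\right) \left(d - 1\right) = \left(1 + d\right) \left(-1 + d\right)$)
$A = 14$ ($A = -2 + \left(-1 + 5\right)^{2} = -2 + 4^{2} = -2 + 16 = 14$)
$- 14 J{\left(X{\left(2 \right)} \right)} + A = - 14 \left(-1 + 2^{2}\right) + 14 = - 14 \left(-1 + 4\right) + 14 = \left(-14\right) 3 + 14 = -42 + 14 = -28$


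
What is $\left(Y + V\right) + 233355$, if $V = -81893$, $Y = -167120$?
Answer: $-15658$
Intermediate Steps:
$\left(Y + V\right) + 233355 = \left(-167120 - 81893\right) + 233355 = -249013 + 233355 = -15658$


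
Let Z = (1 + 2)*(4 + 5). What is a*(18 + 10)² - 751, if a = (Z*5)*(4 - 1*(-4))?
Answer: 845969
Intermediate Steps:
Z = 27 (Z = 3*9 = 27)
a = 1080 (a = (27*5)*(4 - 1*(-4)) = 135*(4 + 4) = 135*8 = 1080)
a*(18 + 10)² - 751 = 1080*(18 + 10)² - 751 = 1080*28² - 751 = 1080*784 - 751 = 846720 - 751 = 845969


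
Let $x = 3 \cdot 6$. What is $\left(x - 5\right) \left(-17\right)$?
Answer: $-221$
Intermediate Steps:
$x = 18$
$\left(x - 5\right) \left(-17\right) = \left(18 - 5\right) \left(-17\right) = 13 \left(-17\right) = -221$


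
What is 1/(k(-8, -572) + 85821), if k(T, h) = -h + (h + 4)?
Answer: 1/85825 ≈ 1.1652e-5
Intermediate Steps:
k(T, h) = 4 (k(T, h) = -h + (4 + h) = 4)
1/(k(-8, -572) + 85821) = 1/(4 + 85821) = 1/85825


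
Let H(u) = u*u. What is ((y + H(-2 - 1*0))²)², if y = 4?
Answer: 4096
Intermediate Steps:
H(u) = u²
((y + H(-2 - 1*0))²)² = ((4 + (-2 - 1*0)²)²)² = ((4 + (-2 + 0)²)²)² = ((4 + (-2)²)²)² = ((4 + 4)²)² = (8²)² = 64² = 4096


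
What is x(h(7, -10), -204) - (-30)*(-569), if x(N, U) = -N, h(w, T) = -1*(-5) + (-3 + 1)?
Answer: -17073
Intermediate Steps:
h(w, T) = 3 (h(w, T) = 5 - 2 = 3)
x(h(7, -10), -204) - (-30)*(-569) = -1*3 - (-30)*(-569) = -3 - 1*17070 = -3 - 17070 = -17073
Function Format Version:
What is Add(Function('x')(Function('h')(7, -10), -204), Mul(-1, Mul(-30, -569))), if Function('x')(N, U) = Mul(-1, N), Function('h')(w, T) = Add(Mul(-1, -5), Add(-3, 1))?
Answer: -17073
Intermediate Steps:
Function('h')(w, T) = 3 (Function('h')(w, T) = Add(5, -2) = 3)
Add(Function('x')(Function('h')(7, -10), -204), Mul(-1, Mul(-30, -569))) = Add(Mul(-1, 3), Mul(-1, Mul(-30, -569))) = Add(-3, Mul(-1, 17070)) = Add(-3, -17070) = -17073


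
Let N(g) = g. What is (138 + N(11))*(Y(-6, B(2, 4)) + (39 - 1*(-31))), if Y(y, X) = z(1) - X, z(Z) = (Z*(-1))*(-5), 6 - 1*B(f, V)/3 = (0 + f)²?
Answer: 10281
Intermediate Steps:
B(f, V) = 18 - 3*f² (B(f, V) = 18 - 3*(0 + f)² = 18 - 3*f²)
z(Z) = 5*Z (z(Z) = -Z*(-5) = 5*Z)
Y(y, X) = 5 - X (Y(y, X) = 5*1 - X = 5 - X)
(138 + N(11))*(Y(-6, B(2, 4)) + (39 - 1*(-31))) = (138 + 11)*((5 - (18 - 3*2²)) + (39 - 1*(-31))) = 149*((5 - (18 - 3*4)) + (39 + 31)) = 149*((5 - (18 - 12)) + 70) = 149*((5 - 1*6) + 70) = 149*((5 - 6) + 70) = 149*(-1 + 70) = 149*69 = 10281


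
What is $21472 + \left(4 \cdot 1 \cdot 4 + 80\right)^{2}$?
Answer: $30688$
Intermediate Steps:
$21472 + \left(4 \cdot 1 \cdot 4 + 80\right)^{2} = 21472 + \left(4 \cdot 4 + 80\right)^{2} = 21472 + \left(16 + 80\right)^{2} = 21472 + 96^{2} = 21472 + 9216 = 30688$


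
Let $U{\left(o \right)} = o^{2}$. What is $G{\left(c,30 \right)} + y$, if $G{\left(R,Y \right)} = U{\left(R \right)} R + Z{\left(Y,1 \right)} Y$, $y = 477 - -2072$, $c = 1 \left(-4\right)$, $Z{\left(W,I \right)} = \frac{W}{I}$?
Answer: $3385$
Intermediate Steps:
$c = -4$
$y = 2549$ ($y = 477 + 2072 = 2549$)
$G{\left(R,Y \right)} = R^{3} + Y^{2}$ ($G{\left(R,Y \right)} = R^{2} R + \frac{Y}{1} Y = R^{3} + Y 1 Y = R^{3} + Y Y = R^{3} + Y^{2}$)
$G{\left(c,30 \right)} + y = \left(\left(-4\right)^{3} + 30^{2}\right) + 2549 = \left(-64 + 900\right) + 2549 = 836 + 2549 = 3385$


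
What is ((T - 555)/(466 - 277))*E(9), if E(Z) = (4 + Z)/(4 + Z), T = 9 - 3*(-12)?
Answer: -170/63 ≈ -2.6984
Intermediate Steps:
T = 45 (T = 9 + 36 = 45)
E(Z) = 1
((T - 555)/(466 - 277))*E(9) = ((45 - 555)/(466 - 277))*1 = -510/189*1 = -510*1/189*1 = -170/63*1 = -170/63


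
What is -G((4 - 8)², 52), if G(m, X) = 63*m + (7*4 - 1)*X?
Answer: -2412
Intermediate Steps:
G(m, X) = 27*X + 63*m (G(m, X) = 63*m + (28 - 1)*X = 63*m + 27*X = 27*X + 63*m)
-G((4 - 8)², 52) = -(27*52 + 63*(4 - 8)²) = -(1404 + 63*(-4)²) = -(1404 + 63*16) = -(1404 + 1008) = -1*2412 = -2412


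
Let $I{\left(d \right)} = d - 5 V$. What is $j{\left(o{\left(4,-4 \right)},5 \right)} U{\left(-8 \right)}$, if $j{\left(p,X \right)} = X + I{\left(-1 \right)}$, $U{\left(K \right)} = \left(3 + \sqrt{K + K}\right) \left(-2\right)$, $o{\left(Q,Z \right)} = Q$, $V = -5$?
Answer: $-174 - 232 i \approx -174.0 - 232.0 i$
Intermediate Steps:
$I{\left(d \right)} = 25 + d$ ($I{\left(d \right)} = d - -25 = d + 25 = 25 + d$)
$U{\left(K \right)} = -6 - 2 \sqrt{2} \sqrt{K}$ ($U{\left(K \right)} = \left(3 + \sqrt{2 K}\right) \left(-2\right) = \left(3 + \sqrt{2} \sqrt{K}\right) \left(-2\right) = -6 - 2 \sqrt{2} \sqrt{K}$)
$j{\left(p,X \right)} = 24 + X$ ($j{\left(p,X \right)} = X + \left(25 - 1\right) = X + 24 = 24 + X$)
$j{\left(o{\left(4,-4 \right)},5 \right)} U{\left(-8 \right)} = \left(24 + 5\right) \left(-6 - 2 \sqrt{2} \sqrt{-8}\right) = 29 \left(-6 - 2 \sqrt{2} \cdot 2 i \sqrt{2}\right) = 29 \left(-6 - 8 i\right) = -174 - 232 i$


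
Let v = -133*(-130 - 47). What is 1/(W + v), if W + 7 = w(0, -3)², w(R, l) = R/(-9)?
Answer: 1/23534 ≈ 4.2492e-5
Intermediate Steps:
w(R, l) = -R/9 (w(R, l) = R*(-⅑) = -R/9)
W = -7 (W = -7 + (-⅑*0)² = -7 + 0² = -7 + 0 = -7)
v = 23541 (v = -133*(-177) = 23541)
1/(W + v) = 1/(-7 + 23541) = 1/23534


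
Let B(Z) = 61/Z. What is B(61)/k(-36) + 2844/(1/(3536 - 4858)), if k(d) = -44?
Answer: -165429793/44 ≈ -3.7598e+6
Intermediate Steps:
B(61)/k(-36) + 2844/(1/(3536 - 4858)) = (61/61)/(-44) + 2844/(1/(3536 - 4858)) = (61*(1/61))*(-1/44) + 2844/(1/(-1322)) = 1*(-1/44) + 2844/(-1/1322) = -1/44 + 2844*(-1322) = -1/44 - 3759768 = -165429793/44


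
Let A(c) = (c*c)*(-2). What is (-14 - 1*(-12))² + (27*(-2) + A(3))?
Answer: -68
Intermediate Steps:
A(c) = -2*c² (A(c) = c²*(-2) = -2*c²)
(-14 - 1*(-12))² + (27*(-2) + A(3)) = (-14 - 1*(-12))² + (27*(-2) - 2*3²) = (-14 + 12)² + (-54 - 2*9) = (-2)² + (-54 - 18) = 4 - 72 = -68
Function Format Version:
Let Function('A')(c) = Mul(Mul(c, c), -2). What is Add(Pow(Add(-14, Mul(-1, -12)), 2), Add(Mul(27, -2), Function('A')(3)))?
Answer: -68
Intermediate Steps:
Function('A')(c) = Mul(-2, Pow(c, 2)) (Function('A')(c) = Mul(Pow(c, 2), -2) = Mul(-2, Pow(c, 2)))
Add(Pow(Add(-14, Mul(-1, -12)), 2), Add(Mul(27, -2), Function('A')(3))) = Add(Pow(Add(-14, Mul(-1, -12)), 2), Add(Mul(27, -2), Mul(-2, Pow(3, 2)))) = Add(Pow(Add(-14, 12), 2), Add(-54, Mul(-2, 9))) = Add(Pow(-2, 2), Add(-54, -18)) = Add(4, -72) = -68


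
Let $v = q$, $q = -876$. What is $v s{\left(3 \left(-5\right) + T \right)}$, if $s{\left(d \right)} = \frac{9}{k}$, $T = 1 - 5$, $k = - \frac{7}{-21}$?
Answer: $-23652$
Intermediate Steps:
$k = \frac{1}{3}$ ($k = \left(-7\right) \left(- \frac{1}{21}\right) = \frac{1}{3} \approx 0.33333$)
$T = -4$
$s{\left(d \right)} = 27$ ($s{\left(d \right)} = 9 \frac{1}{\frac{1}{3}} = 9 \cdot 3 = 27$)
$v = -876$
$v s{\left(3 \left(-5\right) + T \right)} = \left(-876\right) 27 = -23652$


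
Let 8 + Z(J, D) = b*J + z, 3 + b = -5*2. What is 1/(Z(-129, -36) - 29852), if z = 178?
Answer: -1/28005 ≈ -3.5708e-5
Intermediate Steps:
b = -13 (b = -3 - 5*2 = -3 - 10 = -13)
Z(J, D) = 170 - 13*J (Z(J, D) = -8 + (-13*J + 178) = -8 + (178 - 13*J) = 170 - 13*J)
1/(Z(-129, -36) - 29852) = 1/((170 - 13*(-129)) - 29852) = 1/((170 + 1677) - 29852) = 1/(1847 - 29852) = 1/(-28005) = -1/28005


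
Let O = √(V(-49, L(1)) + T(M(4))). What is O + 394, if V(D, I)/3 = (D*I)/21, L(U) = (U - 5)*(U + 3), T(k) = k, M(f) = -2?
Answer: 394 + √110 ≈ 404.49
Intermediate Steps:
L(U) = (-5 + U)*(3 + U)
V(D, I) = D*I/7 (V(D, I) = 3*((D*I)/21) = 3*((D*I)*(1/21)) = 3*(D*I/21) = D*I/7)
O = √110 (O = √((⅐)*(-49)*(-15 + 1² - 2*1) - 2) = √((⅐)*(-49)*(-15 + 1 - 2) - 2) = √((⅐)*(-49)*(-16) - 2) = √(112 - 2) = √110 ≈ 10.488)
O + 394 = √110 + 394 = 394 + √110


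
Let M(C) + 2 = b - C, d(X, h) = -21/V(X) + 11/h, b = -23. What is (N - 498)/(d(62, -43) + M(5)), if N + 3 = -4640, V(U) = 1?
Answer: 221063/2204 ≈ 100.30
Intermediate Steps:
d(X, h) = -21 + 11/h (d(X, h) = -21/1 + 11/h = -21*1 + 11/h = -21 + 11/h)
N = -4643 (N = -3 - 4640 = -4643)
M(C) = -25 - C (M(C) = -2 + (-23 - C) = -25 - C)
(N - 498)/(d(62, -43) + M(5)) = (-4643 - 498)/((-21 + 11/(-43)) + (-25 - 1*5)) = -5141/((-21 + 11*(-1/43)) + (-25 - 5)) = -5141/((-21 - 11/43) - 30) = -5141/(-914/43 - 30) = -5141/(-2204/43) = -5141*(-43/2204) = 221063/2204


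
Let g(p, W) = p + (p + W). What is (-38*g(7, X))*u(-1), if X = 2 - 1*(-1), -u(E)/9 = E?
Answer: -5814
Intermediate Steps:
u(E) = -9*E
X = 3 (X = 2 + 1 = 3)
g(p, W) = W + 2*p (g(p, W) = p + (W + p) = W + 2*p)
(-38*g(7, X))*u(-1) = (-38*(3 + 2*7))*(-9*(-1)) = -38*(3 + 14)*9 = -38*17*9 = -646*9 = -5814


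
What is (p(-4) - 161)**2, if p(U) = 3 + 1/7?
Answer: 1221025/49 ≈ 24919.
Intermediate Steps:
p(U) = 22/7 (p(U) = 3 + 1/7 = 22/7)
(p(-4) - 161)**2 = (22/7 - 161)**2 = (-1105/7)**2 = 1221025/49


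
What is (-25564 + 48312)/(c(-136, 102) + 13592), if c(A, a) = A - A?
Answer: 5687/3398 ≈ 1.6736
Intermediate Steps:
c(A, a) = 0
(-25564 + 48312)/(c(-136, 102) + 13592) = (-25564 + 48312)/(0 + 13592) = 22748/13592 = 22748*(1/13592) = 5687/3398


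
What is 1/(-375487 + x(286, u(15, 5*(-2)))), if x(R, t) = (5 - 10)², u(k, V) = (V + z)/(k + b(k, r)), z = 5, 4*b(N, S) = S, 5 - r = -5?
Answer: -1/375462 ≈ -2.6634e-6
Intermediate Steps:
r = 10 (r = 5 - 1*(-5) = 5 + 5 = 10)
b(N, S) = S/4
u(k, V) = (5 + V)/(5/2 + k) (u(k, V) = (V + 5)/(k + (¼)*10) = (5 + V)/(k + 5/2) = (5 + V)/(5/2 + k))
x(R, t) = 25 (x(R, t) = (-5)² = 25)
1/(-375487 + x(286, u(15, 5*(-2)))) = 1/(-375487 + 25) = 1/(-375462) = -1/375462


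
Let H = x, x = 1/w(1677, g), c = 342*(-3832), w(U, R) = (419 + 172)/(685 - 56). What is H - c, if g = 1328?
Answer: 774532133/591 ≈ 1.3105e+6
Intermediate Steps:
w(U, R) = 591/629
c = -1310544
x = 629/591 (x = 1/(591/629) = 629/591 ≈ 1.0643)
H = 629/591 ≈ 1.0643
H - c = 629/591 - 1*(-1310544) = 629/591 + 1310544 = 774532133/591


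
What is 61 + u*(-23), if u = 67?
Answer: -1480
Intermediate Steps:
61 + u*(-23) = 61 + 67*(-23) = 61 - 1541 = -1480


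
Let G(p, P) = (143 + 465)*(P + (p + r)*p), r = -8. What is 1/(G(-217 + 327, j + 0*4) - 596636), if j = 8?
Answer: 1/6229988 ≈ 1.6051e-7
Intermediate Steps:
G(p, P) = 608*P + 608*p*(-8 + p) (G(p, P) = (143 + 465)*(P + (p - 8)*p) = 608*(P + (-8 + p)*p) = 608*(P + p*(-8 + p)) = 608*P + 608*p*(-8 + p))
1/(G(-217 + 327, j + 0*4) - 596636) = 1/((-4864*(-217 + 327) + 608*(8 + 0*4) + 608*(-217 + 327)²) - 596636) = 1/((-4864*110 + 608*(8 + 0) + 608*110²) - 596636) = 1/((-535040 + 608*8 + 608*12100) - 596636) = 1/((-535040 + 4864 + 7356800) - 596636) = 1/(6826624 - 596636) = 1/6229988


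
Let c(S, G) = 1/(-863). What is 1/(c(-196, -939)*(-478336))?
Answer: 863/478336 ≈ 0.0018042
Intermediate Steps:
c(S, G) = -1/863
1/(c(-196, -939)*(-478336)) = 1/(-1/863*(-478336)) = -863*(-1/478336) = 863/478336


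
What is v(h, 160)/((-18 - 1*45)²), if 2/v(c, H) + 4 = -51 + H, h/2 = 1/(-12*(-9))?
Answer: 2/416745 ≈ 4.7991e-6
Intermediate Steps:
h = 1/54 (h = 2/((-12*(-9))) = 2/108 = 2*(1/108) = 1/54 ≈ 0.018519)
v(c, H) = 2/(-55 + H) (v(c, H) = 2/(-4 + (-51 + H)) = 2/(-55 + H))
v(h, 160)/((-18 - 1*45)²) = (2/(-55 + 160))/((-18 - 1*45)²) = (2/105)/((-18 - 45)²) = (2*(1/105))/((-63)²) = (2/105)/3969 = (2/105)*(1/3969) = 2/416745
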